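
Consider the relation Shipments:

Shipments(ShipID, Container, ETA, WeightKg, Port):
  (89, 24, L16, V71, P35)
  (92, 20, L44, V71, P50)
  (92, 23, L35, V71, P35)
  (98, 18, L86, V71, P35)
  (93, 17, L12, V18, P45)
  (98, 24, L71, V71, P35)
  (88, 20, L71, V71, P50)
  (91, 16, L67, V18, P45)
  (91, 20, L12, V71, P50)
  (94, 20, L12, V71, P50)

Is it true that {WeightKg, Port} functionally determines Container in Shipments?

(WeightKg=V71, Port=P35): 4 rows → Container takes values {24, 23, 18} — violation
(WeightKg=V71, Port=P50): 4 rows → Container = 20, 20, 20, 20 ✓
(WeightKg=V18, Port=P45): 2 rows → Container takes values {17, 16} — violation
Two rows agree on {WeightKg, Port} but differ on Container, so {WeightKg, Port} -> Container does not hold.

No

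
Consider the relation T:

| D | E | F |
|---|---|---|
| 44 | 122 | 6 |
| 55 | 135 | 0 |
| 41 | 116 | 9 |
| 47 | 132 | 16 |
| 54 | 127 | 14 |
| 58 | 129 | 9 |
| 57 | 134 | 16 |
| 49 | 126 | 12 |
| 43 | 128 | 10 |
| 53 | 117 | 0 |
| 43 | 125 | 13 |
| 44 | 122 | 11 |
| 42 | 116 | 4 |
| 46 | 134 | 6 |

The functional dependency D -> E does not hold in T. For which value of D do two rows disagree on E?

D=44: 2 rows → E = 122, 122 ✓
D=55: 1 row → E = 135 ✓
D=41: 1 row → E = 116 ✓
D=47: 1 row → E = 132 ✓
D=54: 1 row → E = 127 ✓
D=58: 1 row → E = 129 ✓
D=57: 1 row → E = 134 ✓
D=49: 1 row → E = 126 ✓
D=43: 2 rows → E takes values {128, 125} — violation
D=53: 1 row → E = 117 ✓
D=42: 1 row → E = 116 ✓
D=46: 1 row → E = 134 ✓
The only D value with inconsistent E is D=43.

43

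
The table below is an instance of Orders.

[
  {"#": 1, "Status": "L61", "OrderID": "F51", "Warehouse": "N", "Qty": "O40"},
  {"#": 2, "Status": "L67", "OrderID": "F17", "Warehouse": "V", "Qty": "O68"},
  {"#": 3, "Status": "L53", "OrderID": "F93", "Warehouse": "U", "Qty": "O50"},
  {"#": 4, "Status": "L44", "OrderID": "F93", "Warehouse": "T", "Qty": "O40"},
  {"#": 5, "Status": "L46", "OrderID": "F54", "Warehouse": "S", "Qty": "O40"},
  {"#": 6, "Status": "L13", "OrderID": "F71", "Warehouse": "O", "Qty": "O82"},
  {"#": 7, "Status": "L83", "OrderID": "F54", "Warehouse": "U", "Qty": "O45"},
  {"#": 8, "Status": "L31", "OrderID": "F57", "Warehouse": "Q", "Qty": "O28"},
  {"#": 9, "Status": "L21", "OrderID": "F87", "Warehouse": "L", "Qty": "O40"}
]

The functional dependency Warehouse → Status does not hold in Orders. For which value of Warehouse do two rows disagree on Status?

U

Warehouse=N: row 1 → Status = L61 ✓
Warehouse=V: row 2 → Status = L67 ✓
Warehouse=U: rows 3, 7 → Status takes values {L53, L83} — violation
Warehouse=T: row 4 → Status = L44 ✓
Warehouse=S: row 5 → Status = L46 ✓
Warehouse=O: row 6 → Status = L13 ✓
Warehouse=Q: row 8 → Status = L31 ✓
Warehouse=L: row 9 → Status = L21 ✓
The only Warehouse value with inconsistent Status is Warehouse=U.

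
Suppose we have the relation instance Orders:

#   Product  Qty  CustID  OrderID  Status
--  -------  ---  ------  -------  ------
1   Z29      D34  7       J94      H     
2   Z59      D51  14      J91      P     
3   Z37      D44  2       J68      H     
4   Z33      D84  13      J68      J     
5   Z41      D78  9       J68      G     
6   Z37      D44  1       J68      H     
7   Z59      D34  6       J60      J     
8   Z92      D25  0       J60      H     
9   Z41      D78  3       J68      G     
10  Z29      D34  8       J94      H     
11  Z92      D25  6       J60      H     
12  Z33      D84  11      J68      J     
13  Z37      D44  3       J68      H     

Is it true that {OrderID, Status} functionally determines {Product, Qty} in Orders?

Yes

(OrderID=J94, Status=H): rows 1, 10 → {Product,Qty} = (Z29, D34), (Z29, D34) ✓
(OrderID=J91, Status=P): row 2 → {Product,Qty} = (Z59, D51) ✓
(OrderID=J68, Status=H): rows 3, 6, 13 → {Product,Qty} = (Z37, D44), (Z37, D44), (Z37, D44) ✓
(OrderID=J68, Status=J): rows 4, 12 → {Product,Qty} = (Z33, D84), (Z33, D84) ✓
(OrderID=J68, Status=G): rows 5, 9 → {Product,Qty} = (Z41, D78), (Z41, D78) ✓
(OrderID=J60, Status=J): row 7 → {Product,Qty} = (Z59, D34) ✓
(OrderID=J60, Status=H): rows 8, 11 → {Product,Qty} = (Z92, D25), (Z92, D25) ✓
Every {OrderID, Status} value is associated with a single {Product, Qty} value, so {OrderID, Status} → {Product, Qty} holds.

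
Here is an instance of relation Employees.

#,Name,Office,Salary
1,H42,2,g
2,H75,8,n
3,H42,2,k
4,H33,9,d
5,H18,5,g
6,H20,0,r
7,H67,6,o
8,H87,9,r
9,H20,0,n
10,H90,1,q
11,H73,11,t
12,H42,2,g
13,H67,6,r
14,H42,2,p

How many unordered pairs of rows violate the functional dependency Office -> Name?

Office=2: all 4 rows agree on Name — 0 pairs.
Office=9: violating pairs (4,8) — 1 pair.
Office=0: all 2 rows agree on Name — 0 pairs.
Office=6: all 2 rows agree on Name — 0 pairs.

1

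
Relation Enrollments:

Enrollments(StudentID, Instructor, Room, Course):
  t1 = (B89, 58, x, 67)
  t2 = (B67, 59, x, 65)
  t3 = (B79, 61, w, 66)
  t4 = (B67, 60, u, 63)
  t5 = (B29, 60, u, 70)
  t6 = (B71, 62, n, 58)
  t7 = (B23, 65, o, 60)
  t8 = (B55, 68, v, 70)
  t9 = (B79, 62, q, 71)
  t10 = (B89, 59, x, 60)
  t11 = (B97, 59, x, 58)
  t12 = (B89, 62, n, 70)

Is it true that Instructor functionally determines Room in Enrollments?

Instructor=58: row 1 → Room = x ✓
Instructor=59: rows 2, 10, 11 → Room = x, x, x ✓
Instructor=61: row 3 → Room = w ✓
Instructor=60: rows 4, 5 → Room = u, u ✓
Instructor=62: rows 6, 9, 12 → Room takes values {n, q} — violation
Instructor=65: row 7 → Room = o ✓
Instructor=68: row 8 → Room = v ✓
Two rows agree on Instructor but differ on Room, so Instructor → Room does not hold.

No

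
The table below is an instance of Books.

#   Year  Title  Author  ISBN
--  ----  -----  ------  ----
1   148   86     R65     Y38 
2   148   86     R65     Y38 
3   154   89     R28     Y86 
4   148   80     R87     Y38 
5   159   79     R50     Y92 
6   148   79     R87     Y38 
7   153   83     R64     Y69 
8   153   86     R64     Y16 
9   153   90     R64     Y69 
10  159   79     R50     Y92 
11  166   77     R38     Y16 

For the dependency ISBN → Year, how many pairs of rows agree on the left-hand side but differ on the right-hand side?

1

ISBN=Y38: all 4 rows agree on Year — 0 pairs.
ISBN=Y92: all 2 rows agree on Year — 0 pairs.
ISBN=Y69: all 2 rows agree on Year — 0 pairs.
ISBN=Y16: violating pairs (8,11) — 1 pair.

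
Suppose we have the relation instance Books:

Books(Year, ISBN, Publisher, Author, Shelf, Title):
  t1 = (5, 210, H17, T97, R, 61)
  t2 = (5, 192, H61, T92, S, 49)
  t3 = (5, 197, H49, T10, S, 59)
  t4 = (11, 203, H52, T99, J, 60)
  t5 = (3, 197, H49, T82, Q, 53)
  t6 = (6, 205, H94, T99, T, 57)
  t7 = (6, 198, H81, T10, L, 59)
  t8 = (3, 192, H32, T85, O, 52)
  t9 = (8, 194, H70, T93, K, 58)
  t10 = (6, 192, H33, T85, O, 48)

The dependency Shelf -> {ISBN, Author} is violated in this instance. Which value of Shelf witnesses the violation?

Shelf=R: row 1 → {ISBN,Author} = (210, T97) ✓
Shelf=S: rows 2, 3 → {ISBN,Author} takes values {(192, T92), (197, T10)} — violation
Shelf=J: row 4 → {ISBN,Author} = (203, T99) ✓
Shelf=Q: row 5 → {ISBN,Author} = (197, T82) ✓
Shelf=T: row 6 → {ISBN,Author} = (205, T99) ✓
Shelf=L: row 7 → {ISBN,Author} = (198, T10) ✓
Shelf=O: rows 8, 10 → {ISBN,Author} = (192, T85), (192, T85) ✓
Shelf=K: row 9 → {ISBN,Author} = (194, T93) ✓
The only Shelf value with inconsistent RHS is Shelf=S.

S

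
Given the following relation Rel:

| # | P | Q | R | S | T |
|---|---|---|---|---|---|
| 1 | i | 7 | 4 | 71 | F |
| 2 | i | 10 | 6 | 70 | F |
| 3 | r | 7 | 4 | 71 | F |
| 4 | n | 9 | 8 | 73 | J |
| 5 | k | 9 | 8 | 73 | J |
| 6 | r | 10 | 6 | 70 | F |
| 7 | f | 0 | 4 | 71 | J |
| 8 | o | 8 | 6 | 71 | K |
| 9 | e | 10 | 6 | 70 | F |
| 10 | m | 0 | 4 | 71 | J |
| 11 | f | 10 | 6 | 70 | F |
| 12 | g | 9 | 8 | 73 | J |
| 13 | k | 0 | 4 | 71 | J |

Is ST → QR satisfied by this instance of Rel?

(S=71, T=F): rows 1, 3 → {Q,R} = (7, 4), (7, 4) ✓
(S=70, T=F): rows 2, 6, 9, 11 → {Q,R} = (10, 6), (10, 6), (10, 6), (10, 6) ✓
(S=73, T=J): rows 4, 5, 12 → {Q,R} = (9, 8), (9, 8), (9, 8) ✓
(S=71, T=J): rows 7, 10, 13 → {Q,R} = (0, 4), (0, 4), (0, 4) ✓
(S=71, T=K): row 8 → {Q,R} = (8, 6) ✓
Every ST value is associated with a single QR value, so ST → QR holds.

Yes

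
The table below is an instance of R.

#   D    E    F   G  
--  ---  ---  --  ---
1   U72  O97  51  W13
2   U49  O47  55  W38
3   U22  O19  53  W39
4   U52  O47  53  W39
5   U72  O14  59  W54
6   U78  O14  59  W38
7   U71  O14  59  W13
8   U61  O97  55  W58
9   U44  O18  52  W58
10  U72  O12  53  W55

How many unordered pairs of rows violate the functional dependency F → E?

4

F=55: violating pairs (2,8) — 1 pair.
F=53: violating pairs (3,4), (3,10), (4,10) — 3 pairs.
F=59: all 3 rows agree on E — 0 pairs.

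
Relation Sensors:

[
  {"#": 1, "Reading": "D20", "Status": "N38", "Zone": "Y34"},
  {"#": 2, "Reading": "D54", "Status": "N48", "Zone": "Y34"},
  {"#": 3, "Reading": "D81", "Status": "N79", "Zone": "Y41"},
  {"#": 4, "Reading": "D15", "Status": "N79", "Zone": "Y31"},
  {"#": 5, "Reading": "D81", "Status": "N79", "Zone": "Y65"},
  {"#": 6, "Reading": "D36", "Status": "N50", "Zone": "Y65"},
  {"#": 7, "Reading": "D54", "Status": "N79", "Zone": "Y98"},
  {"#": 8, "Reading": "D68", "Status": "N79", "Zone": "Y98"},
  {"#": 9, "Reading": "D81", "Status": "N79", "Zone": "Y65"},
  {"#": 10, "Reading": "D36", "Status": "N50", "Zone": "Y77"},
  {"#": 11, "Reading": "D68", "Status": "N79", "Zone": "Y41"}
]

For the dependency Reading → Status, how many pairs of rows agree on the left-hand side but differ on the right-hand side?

1

Reading=D54: violating pairs (2,7) — 1 pair.
Reading=D81: all 3 rows agree on Status — 0 pairs.
Reading=D36: all 2 rows agree on Status — 0 pairs.
Reading=D68: all 2 rows agree on Status — 0 pairs.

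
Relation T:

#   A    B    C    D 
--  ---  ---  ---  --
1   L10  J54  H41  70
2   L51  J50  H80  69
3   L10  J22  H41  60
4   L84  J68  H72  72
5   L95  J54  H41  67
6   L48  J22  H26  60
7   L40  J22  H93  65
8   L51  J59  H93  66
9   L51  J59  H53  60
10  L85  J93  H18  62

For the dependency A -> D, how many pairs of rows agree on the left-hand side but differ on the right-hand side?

A=L10: violating pairs (1,3) — 1 pair.
A=L51: violating pairs (2,8), (2,9), (8,9) — 3 pairs.

4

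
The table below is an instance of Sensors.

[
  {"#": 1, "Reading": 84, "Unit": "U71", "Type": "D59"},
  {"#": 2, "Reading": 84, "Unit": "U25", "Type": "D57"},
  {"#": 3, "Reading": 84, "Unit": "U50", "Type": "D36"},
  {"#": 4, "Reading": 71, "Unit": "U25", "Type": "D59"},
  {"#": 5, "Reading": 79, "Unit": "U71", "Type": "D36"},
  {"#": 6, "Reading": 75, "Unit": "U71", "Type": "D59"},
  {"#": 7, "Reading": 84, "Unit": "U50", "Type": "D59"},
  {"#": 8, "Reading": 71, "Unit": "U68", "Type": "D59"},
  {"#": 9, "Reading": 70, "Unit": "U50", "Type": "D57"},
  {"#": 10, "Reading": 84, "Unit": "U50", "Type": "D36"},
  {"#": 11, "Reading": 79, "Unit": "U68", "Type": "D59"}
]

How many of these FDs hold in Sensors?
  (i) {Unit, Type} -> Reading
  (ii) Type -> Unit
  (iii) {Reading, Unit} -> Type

(i) {Unit, Type} -> Reading: (Unit=U71, Type=D59): rows 1, 6 → Reading takes values {84, 75} — violation; (Unit=U68, Type=D59): rows 8, 11 → Reading takes values {71, 79} — violation — fails.
(ii) Type -> Unit: Type=D59: rows 1, 4, 6, 7, 8, 11 → Unit takes values {U71, U25, U50, U68} — violation; Type=D57: rows 2, 9 → Unit takes values {U25, U50} — violation; Type=D36: rows 3, 5, 10 → Unit takes values {U50, U71} — violation — fails.
(iii) {Reading, Unit} -> Type: (Reading=84, Unit=U50): rows 3, 7, 10 → Type takes values {D36, D59} — violation — fails.
None of the 3 dependencies hold.

0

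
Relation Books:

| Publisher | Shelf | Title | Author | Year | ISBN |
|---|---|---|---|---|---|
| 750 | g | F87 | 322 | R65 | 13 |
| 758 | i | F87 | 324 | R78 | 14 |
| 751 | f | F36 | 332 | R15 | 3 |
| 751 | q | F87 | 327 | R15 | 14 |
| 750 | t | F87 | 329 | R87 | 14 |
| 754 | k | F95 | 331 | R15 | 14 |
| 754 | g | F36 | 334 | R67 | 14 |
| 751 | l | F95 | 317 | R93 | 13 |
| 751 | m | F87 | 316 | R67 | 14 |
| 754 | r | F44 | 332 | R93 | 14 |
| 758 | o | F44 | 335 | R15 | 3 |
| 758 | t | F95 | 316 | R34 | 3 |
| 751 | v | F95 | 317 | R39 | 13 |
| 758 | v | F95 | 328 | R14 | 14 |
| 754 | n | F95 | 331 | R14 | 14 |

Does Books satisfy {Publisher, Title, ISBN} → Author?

(Publisher=750, Title=F87, ISBN=13): 1 row → Author = 322 ✓
(Publisher=758, Title=F87, ISBN=14): 1 row → Author = 324 ✓
(Publisher=751, Title=F36, ISBN=3): 1 row → Author = 332 ✓
(Publisher=751, Title=F87, ISBN=14): 2 rows → Author takes values {327, 316} — violation
(Publisher=750, Title=F87, ISBN=14): 1 row → Author = 329 ✓
(Publisher=754, Title=F95, ISBN=14): 2 rows → Author = 331, 331 ✓
(Publisher=754, Title=F36, ISBN=14): 1 row → Author = 334 ✓
(Publisher=751, Title=F95, ISBN=13): 2 rows → Author = 317, 317 ✓
(Publisher=754, Title=F44, ISBN=14): 1 row → Author = 332 ✓
(Publisher=758, Title=F44, ISBN=3): 1 row → Author = 335 ✓
(Publisher=758, Title=F95, ISBN=3): 1 row → Author = 316 ✓
(Publisher=758, Title=F95, ISBN=14): 1 row → Author = 328 ✓
Two rows agree on {Publisher, Title, ISBN} but differ on Author, so {Publisher, Title, ISBN} → Author does not hold.

No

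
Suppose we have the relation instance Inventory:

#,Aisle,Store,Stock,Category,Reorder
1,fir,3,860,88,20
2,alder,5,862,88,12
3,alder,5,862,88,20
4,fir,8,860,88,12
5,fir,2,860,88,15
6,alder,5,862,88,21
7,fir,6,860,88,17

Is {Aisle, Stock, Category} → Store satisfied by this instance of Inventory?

(Aisle=fir, Stock=860, Category=88): rows 1, 4, 5, 7 → Store takes values {3, 8, 2, 6} — violation
(Aisle=alder, Stock=862, Category=88): rows 2, 3, 6 → Store = 5, 5, 5 ✓
Two rows agree on {Aisle, Stock, Category} but differ on Store, so {Aisle, Stock, Category} → Store does not hold.

No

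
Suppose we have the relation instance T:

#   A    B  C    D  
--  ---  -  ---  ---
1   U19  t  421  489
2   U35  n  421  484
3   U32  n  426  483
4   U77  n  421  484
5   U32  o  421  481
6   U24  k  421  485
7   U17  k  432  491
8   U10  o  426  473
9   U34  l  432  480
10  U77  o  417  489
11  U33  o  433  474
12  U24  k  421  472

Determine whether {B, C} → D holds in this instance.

No

(B=t, C=421): row 1 → D = 489 ✓
(B=n, C=421): rows 2, 4 → D = 484, 484 ✓
(B=n, C=426): row 3 → D = 483 ✓
(B=o, C=421): row 5 → D = 481 ✓
(B=k, C=421): rows 6, 12 → D takes values {485, 472} — violation
(B=k, C=432): row 7 → D = 491 ✓
(B=o, C=426): row 8 → D = 473 ✓
(B=l, C=432): row 9 → D = 480 ✓
(B=o, C=417): row 10 → D = 489 ✓
(B=o, C=433): row 11 → D = 474 ✓
Two rows agree on {B, C} but differ on D, so {B, C} → D does not hold.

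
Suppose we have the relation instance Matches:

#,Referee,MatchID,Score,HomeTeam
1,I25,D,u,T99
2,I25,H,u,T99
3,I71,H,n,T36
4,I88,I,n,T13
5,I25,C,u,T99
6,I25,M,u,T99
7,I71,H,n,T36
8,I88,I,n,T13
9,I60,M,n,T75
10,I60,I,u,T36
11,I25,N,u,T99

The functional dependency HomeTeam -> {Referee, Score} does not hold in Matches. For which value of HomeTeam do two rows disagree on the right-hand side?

T36

HomeTeam=T99: rows 1, 2, 5, 6, 11 → {Referee,Score} = (I25, u), (I25, u), (I25, u), (I25, u), (I25, u) ✓
HomeTeam=T36: rows 3, 7, 10 → {Referee,Score} takes values {(I71, n), (I60, u)} — violation
HomeTeam=T13: rows 4, 8 → {Referee,Score} = (I88, n), (I88, n) ✓
HomeTeam=T75: row 9 → {Referee,Score} = (I60, n) ✓
The only HomeTeam value with inconsistent RHS is HomeTeam=T36.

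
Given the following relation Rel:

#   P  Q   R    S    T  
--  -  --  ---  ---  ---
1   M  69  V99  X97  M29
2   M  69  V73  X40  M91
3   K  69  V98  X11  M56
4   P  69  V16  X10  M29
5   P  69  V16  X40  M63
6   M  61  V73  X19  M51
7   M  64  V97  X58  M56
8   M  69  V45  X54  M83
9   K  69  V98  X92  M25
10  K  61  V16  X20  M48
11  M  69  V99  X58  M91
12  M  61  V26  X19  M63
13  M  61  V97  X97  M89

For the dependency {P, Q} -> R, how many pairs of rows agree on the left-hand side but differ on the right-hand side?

8

(P=M, Q=69): violating pairs (1,2), (1,8), (2,8), (2,11), (8,11) — 5 pairs.
(P=K, Q=69): all 2 rows agree on R — 0 pairs.
(P=P, Q=69): all 2 rows agree on R — 0 pairs.
(P=M, Q=61): violating pairs (6,12), (6,13), (12,13) — 3 pairs.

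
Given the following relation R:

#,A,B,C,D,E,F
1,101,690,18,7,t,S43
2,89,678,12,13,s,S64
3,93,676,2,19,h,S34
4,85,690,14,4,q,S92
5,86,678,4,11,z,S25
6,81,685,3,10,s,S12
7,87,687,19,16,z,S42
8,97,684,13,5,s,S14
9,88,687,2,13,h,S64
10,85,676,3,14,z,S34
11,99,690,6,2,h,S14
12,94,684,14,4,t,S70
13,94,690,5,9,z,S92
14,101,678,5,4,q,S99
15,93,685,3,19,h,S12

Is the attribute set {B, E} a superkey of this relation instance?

Yes

All 15 rows have distinct {B, E} values, so {B, E} → (all attributes) holds and {B, E} is a superkey.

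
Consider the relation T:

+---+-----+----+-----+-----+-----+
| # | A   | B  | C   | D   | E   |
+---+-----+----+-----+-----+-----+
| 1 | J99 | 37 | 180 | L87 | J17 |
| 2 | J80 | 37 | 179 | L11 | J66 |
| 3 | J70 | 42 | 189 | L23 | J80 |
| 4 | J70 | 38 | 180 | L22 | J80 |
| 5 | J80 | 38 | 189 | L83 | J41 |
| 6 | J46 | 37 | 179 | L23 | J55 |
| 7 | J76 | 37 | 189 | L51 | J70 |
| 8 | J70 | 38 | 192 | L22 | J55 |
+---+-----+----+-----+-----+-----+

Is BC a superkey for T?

No

Rows 2 and 6 have the same BC value (B=37, C=179) but are distinct tuples, so BC does not determine every attribute — not a superkey.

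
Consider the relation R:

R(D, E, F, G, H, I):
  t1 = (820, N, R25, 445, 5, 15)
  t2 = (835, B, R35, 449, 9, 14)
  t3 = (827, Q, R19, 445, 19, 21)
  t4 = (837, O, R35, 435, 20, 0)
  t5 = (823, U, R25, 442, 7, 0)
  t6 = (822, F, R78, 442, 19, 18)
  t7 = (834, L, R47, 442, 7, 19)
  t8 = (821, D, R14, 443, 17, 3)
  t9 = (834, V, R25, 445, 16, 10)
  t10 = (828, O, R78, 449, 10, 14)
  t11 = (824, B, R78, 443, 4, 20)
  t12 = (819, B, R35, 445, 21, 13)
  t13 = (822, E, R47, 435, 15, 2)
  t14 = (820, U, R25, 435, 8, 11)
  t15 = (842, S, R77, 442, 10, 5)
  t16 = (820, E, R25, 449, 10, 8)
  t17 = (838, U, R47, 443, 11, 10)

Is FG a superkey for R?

No

Rows 1 and 9 have the same FG value (F=R25, G=445) but are distinct tuples, so FG does not determine every attribute — not a superkey.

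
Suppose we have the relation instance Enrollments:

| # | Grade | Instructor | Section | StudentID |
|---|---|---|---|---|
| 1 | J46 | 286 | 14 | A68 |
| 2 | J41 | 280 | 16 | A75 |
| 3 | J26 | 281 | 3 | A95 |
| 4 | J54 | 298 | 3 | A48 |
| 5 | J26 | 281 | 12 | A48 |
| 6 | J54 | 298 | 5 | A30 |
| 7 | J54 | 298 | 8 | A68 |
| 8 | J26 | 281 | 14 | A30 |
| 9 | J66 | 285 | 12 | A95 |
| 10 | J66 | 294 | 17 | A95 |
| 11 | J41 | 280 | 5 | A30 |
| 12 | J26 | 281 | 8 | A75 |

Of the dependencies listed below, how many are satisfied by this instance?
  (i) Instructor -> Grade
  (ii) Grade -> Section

(i) Instructor -> Grade: every LHS value maps to a single RHS value — holds.
(ii) Grade -> Section: Grade=J41: rows 2, 11 → Section takes values {16, 5} — violation; Grade=J26: rows 3, 5, 8, 12 → Section takes values {3, 12, 14, 8} — violation; Grade=J54: rows 4, 6, 7 → Section takes values {3, 5, 8} — violation; Grade=J66: rows 9, 10 → Section takes values {12, 17} — violation — fails.
1 of the 2 dependencies holds.

1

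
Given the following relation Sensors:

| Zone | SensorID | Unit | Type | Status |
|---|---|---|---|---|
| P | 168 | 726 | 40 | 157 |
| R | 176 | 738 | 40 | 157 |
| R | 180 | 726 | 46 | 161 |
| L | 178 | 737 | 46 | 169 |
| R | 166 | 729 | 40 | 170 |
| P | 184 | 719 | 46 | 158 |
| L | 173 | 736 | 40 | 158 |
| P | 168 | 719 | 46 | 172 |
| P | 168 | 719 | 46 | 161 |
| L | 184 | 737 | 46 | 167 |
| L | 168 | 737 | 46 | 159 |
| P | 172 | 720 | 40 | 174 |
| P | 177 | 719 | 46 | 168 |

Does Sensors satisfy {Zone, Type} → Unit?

(Zone=P, Type=40): 2 rows → Unit takes values {726, 720} — violation
(Zone=R, Type=40): 2 rows → Unit takes values {738, 729} — violation
(Zone=R, Type=46): 1 row → Unit = 726 ✓
(Zone=L, Type=46): 3 rows → Unit = 737, 737, 737 ✓
(Zone=P, Type=46): 4 rows → Unit = 719, 719, 719, 719 ✓
(Zone=L, Type=40): 1 row → Unit = 736 ✓
Two rows agree on {Zone, Type} but differ on Unit, so {Zone, Type} → Unit does not hold.

No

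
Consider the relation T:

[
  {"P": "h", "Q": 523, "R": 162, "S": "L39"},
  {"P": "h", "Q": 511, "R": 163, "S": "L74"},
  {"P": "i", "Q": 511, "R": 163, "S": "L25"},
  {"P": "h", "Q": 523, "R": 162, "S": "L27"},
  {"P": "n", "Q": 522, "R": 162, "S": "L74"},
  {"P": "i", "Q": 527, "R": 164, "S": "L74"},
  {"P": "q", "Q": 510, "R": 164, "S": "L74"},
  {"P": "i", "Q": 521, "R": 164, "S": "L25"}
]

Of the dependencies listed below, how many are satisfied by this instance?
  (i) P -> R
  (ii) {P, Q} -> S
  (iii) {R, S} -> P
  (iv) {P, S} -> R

0

(i) P -> R: P=h: 3 rows → R takes values {162, 163} — violation; P=i: 3 rows → R takes values {163, 164} — violation — fails.
(ii) {P, Q} -> S: (P=h, Q=523): 2 rows → S takes values {L39, L27} — violation — fails.
(iii) {R, S} -> P: (R=164, S=L74): 2 rows → P takes values {i, q} — violation — fails.
(iv) {P, S} -> R: (P=i, S=L25): 2 rows → R takes values {163, 164} — violation — fails.
None of the 4 dependencies hold.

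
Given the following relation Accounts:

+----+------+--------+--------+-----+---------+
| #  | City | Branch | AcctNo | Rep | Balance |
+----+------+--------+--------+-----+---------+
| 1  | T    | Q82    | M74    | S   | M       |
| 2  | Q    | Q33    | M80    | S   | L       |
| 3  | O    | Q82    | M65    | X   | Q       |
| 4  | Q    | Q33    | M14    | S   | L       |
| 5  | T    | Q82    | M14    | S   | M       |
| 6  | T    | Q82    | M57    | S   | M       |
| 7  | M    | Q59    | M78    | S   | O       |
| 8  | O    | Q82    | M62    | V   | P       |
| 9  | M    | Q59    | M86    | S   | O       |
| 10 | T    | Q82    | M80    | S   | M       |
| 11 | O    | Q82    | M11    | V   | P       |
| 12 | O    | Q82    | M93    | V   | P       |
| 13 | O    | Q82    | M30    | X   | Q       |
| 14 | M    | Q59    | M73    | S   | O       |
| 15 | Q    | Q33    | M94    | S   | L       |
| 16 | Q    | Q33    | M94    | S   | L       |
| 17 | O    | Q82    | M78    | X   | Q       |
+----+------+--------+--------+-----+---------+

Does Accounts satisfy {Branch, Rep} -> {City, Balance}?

Yes

(Branch=Q82, Rep=S): rows 1, 5, 6, 10 → {City,Balance} = (T, M), (T, M), (T, M), (T, M) ✓
(Branch=Q33, Rep=S): rows 2, 4, 15, 16 → {City,Balance} = (Q, L), (Q, L), (Q, L), (Q, L) ✓
(Branch=Q82, Rep=X): rows 3, 13, 17 → {City,Balance} = (O, Q), (O, Q), (O, Q) ✓
(Branch=Q59, Rep=S): rows 7, 9, 14 → {City,Balance} = (M, O), (M, O), (M, O) ✓
(Branch=Q82, Rep=V): rows 8, 11, 12 → {City,Balance} = (O, P), (O, P), (O, P) ✓
Every {Branch, Rep} value is associated with a single {City, Balance} value, so {Branch, Rep} -> {City, Balance} holds.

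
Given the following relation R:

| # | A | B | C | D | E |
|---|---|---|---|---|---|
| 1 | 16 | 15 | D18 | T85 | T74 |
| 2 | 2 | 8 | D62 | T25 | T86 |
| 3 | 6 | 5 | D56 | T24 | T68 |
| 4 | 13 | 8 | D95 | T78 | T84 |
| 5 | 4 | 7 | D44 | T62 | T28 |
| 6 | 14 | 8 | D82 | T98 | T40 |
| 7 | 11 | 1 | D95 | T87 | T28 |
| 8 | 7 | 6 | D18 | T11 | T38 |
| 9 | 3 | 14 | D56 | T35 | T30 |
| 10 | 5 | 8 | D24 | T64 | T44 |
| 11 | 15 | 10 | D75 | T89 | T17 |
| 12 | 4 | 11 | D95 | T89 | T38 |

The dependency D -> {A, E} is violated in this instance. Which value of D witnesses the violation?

D=T85: row 1 → {A,E} = (16, T74) ✓
D=T25: row 2 → {A,E} = (2, T86) ✓
D=T24: row 3 → {A,E} = (6, T68) ✓
D=T78: row 4 → {A,E} = (13, T84) ✓
D=T62: row 5 → {A,E} = (4, T28) ✓
D=T98: row 6 → {A,E} = (14, T40) ✓
D=T87: row 7 → {A,E} = (11, T28) ✓
D=T11: row 8 → {A,E} = (7, T38) ✓
D=T35: row 9 → {A,E} = (3, T30) ✓
D=T64: row 10 → {A,E} = (5, T44) ✓
D=T89: rows 11, 12 → {A,E} takes values {(15, T17), (4, T38)} — violation
The only D value with inconsistent RHS is D=T89.

T89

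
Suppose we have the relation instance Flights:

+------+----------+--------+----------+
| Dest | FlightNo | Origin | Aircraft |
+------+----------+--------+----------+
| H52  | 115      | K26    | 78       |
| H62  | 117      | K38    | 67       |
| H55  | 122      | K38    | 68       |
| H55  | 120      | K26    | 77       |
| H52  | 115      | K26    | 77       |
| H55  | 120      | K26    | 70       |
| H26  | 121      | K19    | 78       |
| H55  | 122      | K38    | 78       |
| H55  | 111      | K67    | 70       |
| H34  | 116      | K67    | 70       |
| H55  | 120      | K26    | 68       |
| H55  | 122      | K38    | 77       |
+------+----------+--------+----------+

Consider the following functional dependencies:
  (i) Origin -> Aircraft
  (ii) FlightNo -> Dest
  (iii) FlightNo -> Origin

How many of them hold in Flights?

(i) Origin -> Aircraft: Origin=K26: 5 rows → Aircraft takes values {78, 77, 70, 68} — violation; Origin=K38: 4 rows → Aircraft takes values {67, 68, 78, 77} — violation — fails.
(ii) FlightNo -> Dest: every LHS value maps to a single RHS value — holds.
(iii) FlightNo -> Origin: every LHS value maps to a single RHS value — holds.
2 of the 3 dependencies hold.

2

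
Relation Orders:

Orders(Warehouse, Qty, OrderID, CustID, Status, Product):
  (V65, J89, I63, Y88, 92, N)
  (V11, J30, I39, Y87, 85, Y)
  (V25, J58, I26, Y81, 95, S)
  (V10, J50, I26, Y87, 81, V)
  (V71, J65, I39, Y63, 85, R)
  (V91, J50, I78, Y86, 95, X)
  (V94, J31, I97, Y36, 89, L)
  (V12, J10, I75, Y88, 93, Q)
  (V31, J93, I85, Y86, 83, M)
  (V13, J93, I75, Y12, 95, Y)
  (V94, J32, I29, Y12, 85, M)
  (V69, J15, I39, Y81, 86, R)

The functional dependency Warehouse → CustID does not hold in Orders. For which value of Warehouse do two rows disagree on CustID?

V94

Warehouse=V65: 1 row → CustID = Y88 ✓
Warehouse=V11: 1 row → CustID = Y87 ✓
Warehouse=V25: 1 row → CustID = Y81 ✓
Warehouse=V10: 1 row → CustID = Y87 ✓
Warehouse=V71: 1 row → CustID = Y63 ✓
Warehouse=V91: 1 row → CustID = Y86 ✓
Warehouse=V94: 2 rows → CustID takes values {Y36, Y12} — violation
Warehouse=V12: 1 row → CustID = Y88 ✓
Warehouse=V31: 1 row → CustID = Y86 ✓
Warehouse=V13: 1 row → CustID = Y12 ✓
Warehouse=V69: 1 row → CustID = Y81 ✓
The only Warehouse value with inconsistent CustID is Warehouse=V94.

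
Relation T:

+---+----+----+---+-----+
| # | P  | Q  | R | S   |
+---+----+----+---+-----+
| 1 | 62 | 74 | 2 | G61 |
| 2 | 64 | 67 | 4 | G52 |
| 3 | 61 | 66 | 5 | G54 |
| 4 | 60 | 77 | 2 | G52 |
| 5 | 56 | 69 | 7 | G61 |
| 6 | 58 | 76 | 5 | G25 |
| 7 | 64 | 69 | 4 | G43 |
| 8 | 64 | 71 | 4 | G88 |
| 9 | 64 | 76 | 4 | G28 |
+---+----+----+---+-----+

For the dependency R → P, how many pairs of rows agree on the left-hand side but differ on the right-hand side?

2

R=2: violating pairs (1,4) — 1 pair.
R=4: all 4 rows agree on P — 0 pairs.
R=5: violating pairs (3,6) — 1 pair.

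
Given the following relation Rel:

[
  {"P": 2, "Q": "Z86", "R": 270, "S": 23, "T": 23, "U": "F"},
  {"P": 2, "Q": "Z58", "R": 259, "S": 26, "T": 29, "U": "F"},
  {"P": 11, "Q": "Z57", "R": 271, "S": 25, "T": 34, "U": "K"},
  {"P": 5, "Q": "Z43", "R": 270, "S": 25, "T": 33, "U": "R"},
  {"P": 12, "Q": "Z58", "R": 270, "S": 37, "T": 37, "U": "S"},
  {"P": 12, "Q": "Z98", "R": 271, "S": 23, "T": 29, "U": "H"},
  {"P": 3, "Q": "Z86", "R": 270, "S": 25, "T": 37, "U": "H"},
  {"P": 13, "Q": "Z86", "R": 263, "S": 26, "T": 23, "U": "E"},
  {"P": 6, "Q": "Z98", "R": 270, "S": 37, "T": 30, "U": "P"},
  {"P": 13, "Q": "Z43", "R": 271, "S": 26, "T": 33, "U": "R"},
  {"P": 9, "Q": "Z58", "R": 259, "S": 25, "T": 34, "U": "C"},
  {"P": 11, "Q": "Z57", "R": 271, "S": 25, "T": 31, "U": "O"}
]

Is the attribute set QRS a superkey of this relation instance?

No

Two distinct rows share (Q=Z57, R=271, S=25), so QRS does not determine every attribute — not a superkey.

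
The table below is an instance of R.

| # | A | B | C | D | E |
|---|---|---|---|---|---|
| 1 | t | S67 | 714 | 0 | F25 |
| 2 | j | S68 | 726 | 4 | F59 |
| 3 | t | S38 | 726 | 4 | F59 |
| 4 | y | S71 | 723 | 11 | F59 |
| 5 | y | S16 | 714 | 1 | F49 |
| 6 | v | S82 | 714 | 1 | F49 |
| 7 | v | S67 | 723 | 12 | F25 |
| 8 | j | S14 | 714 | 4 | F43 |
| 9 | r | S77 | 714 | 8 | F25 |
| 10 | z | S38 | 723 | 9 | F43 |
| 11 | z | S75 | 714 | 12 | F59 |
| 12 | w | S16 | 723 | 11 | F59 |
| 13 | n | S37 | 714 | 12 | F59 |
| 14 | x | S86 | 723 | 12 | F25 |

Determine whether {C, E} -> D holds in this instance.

(C=714, E=F25): rows 1, 9 → D takes values {0, 8} — violation
(C=726, E=F59): rows 2, 3 → D = 4, 4 ✓
(C=723, E=F59): rows 4, 12 → D = 11, 11 ✓
(C=714, E=F49): rows 5, 6 → D = 1, 1 ✓
(C=723, E=F25): rows 7, 14 → D = 12, 12 ✓
(C=714, E=F43): row 8 → D = 4 ✓
(C=723, E=F43): row 10 → D = 9 ✓
(C=714, E=F59): rows 11, 13 → D = 12, 12 ✓
Two rows agree on {C, E} but differ on D, so {C, E} -> D does not hold.

No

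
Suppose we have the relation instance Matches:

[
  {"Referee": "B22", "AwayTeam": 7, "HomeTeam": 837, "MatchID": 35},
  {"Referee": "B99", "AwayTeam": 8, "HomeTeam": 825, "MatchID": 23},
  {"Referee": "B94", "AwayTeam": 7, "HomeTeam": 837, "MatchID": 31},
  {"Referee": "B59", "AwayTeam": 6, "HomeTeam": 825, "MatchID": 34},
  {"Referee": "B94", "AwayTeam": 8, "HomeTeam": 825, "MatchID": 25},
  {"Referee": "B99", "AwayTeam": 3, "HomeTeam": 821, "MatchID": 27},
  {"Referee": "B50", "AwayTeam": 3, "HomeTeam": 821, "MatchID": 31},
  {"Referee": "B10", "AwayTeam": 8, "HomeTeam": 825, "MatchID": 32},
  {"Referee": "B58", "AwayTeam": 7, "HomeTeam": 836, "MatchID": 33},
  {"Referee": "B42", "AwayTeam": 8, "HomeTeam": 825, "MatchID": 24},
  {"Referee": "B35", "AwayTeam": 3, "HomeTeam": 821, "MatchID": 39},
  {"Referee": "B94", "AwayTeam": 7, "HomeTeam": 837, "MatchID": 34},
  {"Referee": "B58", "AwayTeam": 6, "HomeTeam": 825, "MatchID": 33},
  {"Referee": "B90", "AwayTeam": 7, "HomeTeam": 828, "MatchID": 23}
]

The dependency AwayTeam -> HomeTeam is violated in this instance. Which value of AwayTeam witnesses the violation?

7

AwayTeam=7: 5 rows → HomeTeam takes values {837, 836, 828} — violation
AwayTeam=8: 4 rows → HomeTeam = 825, 825, 825, 825 ✓
AwayTeam=6: 2 rows → HomeTeam = 825, 825 ✓
AwayTeam=3: 3 rows → HomeTeam = 821, 821, 821 ✓
The only AwayTeam value with inconsistent HomeTeam is AwayTeam=7.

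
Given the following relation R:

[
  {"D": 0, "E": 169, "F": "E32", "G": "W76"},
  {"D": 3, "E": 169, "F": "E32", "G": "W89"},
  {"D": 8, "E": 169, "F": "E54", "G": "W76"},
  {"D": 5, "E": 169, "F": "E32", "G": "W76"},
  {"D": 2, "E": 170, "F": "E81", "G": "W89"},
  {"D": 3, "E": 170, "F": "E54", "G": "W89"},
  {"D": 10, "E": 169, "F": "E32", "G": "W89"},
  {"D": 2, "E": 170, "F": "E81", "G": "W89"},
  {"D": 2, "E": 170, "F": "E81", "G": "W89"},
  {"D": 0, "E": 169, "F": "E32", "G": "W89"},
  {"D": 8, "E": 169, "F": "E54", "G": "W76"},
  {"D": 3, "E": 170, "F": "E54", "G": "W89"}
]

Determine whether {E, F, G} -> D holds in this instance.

(E=169, F=E32, G=W76): 2 rows → D takes values {0, 5} — violation
(E=169, F=E32, G=W89): 3 rows → D takes values {3, 10, 0} — violation
(E=169, F=E54, G=W76): 2 rows → D = 8, 8 ✓
(E=170, F=E81, G=W89): 3 rows → D = 2, 2, 2 ✓
(E=170, F=E54, G=W89): 2 rows → D = 3, 3 ✓
Two rows agree on {E, F, G} but differ on D, so {E, F, G} -> D does not hold.

No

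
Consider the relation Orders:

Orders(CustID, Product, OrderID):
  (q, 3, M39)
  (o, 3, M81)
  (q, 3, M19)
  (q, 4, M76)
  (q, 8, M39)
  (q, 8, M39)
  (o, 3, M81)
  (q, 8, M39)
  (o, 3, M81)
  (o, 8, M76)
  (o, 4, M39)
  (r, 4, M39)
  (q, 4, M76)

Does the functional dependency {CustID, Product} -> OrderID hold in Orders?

(CustID=q, Product=3): 2 rows → OrderID takes values {M39, M19} — violation
(CustID=o, Product=3): 3 rows → OrderID = M81, M81, M81 ✓
(CustID=q, Product=4): 2 rows → OrderID = M76, M76 ✓
(CustID=q, Product=8): 3 rows → OrderID = M39, M39, M39 ✓
(CustID=o, Product=8): 1 row → OrderID = M76 ✓
(CustID=o, Product=4): 1 row → OrderID = M39 ✓
(CustID=r, Product=4): 1 row → OrderID = M39 ✓
Two rows agree on {CustID, Product} but differ on OrderID, so {CustID, Product} -> OrderID does not hold.

No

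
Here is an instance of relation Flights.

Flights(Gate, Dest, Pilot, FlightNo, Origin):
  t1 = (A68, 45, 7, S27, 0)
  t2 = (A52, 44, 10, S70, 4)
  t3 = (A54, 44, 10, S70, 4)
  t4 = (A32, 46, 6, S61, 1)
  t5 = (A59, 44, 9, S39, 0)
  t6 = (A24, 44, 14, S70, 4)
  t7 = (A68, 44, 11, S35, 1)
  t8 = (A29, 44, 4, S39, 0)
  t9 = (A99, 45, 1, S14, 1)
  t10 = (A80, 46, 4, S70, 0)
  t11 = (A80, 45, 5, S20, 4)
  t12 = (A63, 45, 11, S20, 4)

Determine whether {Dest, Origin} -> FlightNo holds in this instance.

Yes

(Dest=45, Origin=0): row 1 → FlightNo = S27 ✓
(Dest=44, Origin=4): rows 2, 3, 6 → FlightNo = S70, S70, S70 ✓
(Dest=46, Origin=1): row 4 → FlightNo = S61 ✓
(Dest=44, Origin=0): rows 5, 8 → FlightNo = S39, S39 ✓
(Dest=44, Origin=1): row 7 → FlightNo = S35 ✓
(Dest=45, Origin=1): row 9 → FlightNo = S14 ✓
(Dest=46, Origin=0): row 10 → FlightNo = S70 ✓
(Dest=45, Origin=4): rows 11, 12 → FlightNo = S20, S20 ✓
Every {Dest, Origin} value is associated with a single FlightNo value, so {Dest, Origin} -> FlightNo holds.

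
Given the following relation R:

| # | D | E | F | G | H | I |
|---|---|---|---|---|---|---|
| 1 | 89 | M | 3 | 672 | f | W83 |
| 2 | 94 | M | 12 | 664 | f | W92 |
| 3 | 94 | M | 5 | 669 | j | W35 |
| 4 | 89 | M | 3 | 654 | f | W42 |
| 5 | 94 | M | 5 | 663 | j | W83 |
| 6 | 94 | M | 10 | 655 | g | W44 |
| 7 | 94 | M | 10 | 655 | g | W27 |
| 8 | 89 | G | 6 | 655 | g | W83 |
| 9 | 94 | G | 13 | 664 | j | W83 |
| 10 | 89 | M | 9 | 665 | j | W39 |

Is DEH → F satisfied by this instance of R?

(D=89, E=M, H=f): rows 1, 4 → F = 3, 3 ✓
(D=94, E=M, H=f): row 2 → F = 12 ✓
(D=94, E=M, H=j): rows 3, 5 → F = 5, 5 ✓
(D=94, E=M, H=g): rows 6, 7 → F = 10, 10 ✓
(D=89, E=G, H=g): row 8 → F = 6 ✓
(D=94, E=G, H=j): row 9 → F = 13 ✓
(D=89, E=M, H=j): row 10 → F = 9 ✓
Every DEH value is associated with a single F value, so DEH → F holds.

Yes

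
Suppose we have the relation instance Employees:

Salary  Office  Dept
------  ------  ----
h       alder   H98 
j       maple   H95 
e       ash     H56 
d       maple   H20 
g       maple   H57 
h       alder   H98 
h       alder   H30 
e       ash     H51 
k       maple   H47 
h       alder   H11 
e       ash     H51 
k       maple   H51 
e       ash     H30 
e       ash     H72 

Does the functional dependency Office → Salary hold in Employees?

Office=alder: 4 rows → Salary = h, h, h, h ✓
Office=maple: 5 rows → Salary takes values {j, d, g, k} — violation
Office=ash: 5 rows → Salary = e, e, e, e, e ✓
Two rows agree on Office but differ on Salary, so Office → Salary does not hold.

No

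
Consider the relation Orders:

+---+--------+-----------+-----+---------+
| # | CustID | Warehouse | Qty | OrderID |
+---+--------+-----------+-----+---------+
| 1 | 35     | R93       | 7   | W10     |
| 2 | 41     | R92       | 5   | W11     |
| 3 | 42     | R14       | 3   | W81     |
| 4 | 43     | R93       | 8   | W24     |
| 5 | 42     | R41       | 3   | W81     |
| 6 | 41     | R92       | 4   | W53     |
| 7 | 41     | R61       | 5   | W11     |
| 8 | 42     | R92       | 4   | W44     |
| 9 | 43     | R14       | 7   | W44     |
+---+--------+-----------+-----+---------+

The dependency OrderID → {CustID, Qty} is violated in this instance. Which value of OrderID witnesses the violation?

W44

OrderID=W10: row 1 → {CustID,Qty} = (35, 7) ✓
OrderID=W11: rows 2, 7 → {CustID,Qty} = (41, 5), (41, 5) ✓
OrderID=W81: rows 3, 5 → {CustID,Qty} = (42, 3), (42, 3) ✓
OrderID=W24: row 4 → {CustID,Qty} = (43, 8) ✓
OrderID=W53: row 6 → {CustID,Qty} = (41, 4) ✓
OrderID=W44: rows 8, 9 → {CustID,Qty} takes values {(42, 4), (43, 7)} — violation
The only OrderID value with inconsistent RHS is OrderID=W44.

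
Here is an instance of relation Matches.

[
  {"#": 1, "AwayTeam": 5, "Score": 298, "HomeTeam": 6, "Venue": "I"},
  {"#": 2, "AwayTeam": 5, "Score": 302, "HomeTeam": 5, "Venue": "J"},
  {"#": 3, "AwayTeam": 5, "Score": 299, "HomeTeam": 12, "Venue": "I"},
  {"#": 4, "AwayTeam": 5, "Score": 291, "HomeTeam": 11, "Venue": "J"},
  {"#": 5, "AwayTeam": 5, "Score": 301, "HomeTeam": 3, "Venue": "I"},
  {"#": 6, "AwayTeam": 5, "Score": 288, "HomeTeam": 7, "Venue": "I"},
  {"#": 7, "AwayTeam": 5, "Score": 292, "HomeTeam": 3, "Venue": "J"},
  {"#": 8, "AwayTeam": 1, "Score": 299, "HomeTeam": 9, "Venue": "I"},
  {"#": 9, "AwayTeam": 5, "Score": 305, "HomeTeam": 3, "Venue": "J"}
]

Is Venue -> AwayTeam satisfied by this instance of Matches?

No

Venue=I: rows 1, 3, 5, 6, 8 → AwayTeam takes values {5, 1} — violation
Venue=J: rows 2, 4, 7, 9 → AwayTeam = 5, 5, 5, 5 ✓
Two rows agree on Venue but differ on AwayTeam, so Venue -> AwayTeam does not hold.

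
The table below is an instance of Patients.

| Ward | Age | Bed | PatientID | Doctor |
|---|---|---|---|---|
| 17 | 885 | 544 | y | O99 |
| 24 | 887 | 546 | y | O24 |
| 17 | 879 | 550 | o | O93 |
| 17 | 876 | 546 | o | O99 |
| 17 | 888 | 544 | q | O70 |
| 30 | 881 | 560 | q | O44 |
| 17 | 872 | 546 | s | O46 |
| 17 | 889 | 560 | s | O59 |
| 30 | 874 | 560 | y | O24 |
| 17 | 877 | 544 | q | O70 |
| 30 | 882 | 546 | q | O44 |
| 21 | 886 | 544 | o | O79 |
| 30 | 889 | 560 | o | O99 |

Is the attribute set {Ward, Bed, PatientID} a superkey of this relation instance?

Two distinct rows share (Ward=17, Bed=544, PatientID=q), so {Ward, Bed, PatientID} does not determine every attribute — not a superkey.

No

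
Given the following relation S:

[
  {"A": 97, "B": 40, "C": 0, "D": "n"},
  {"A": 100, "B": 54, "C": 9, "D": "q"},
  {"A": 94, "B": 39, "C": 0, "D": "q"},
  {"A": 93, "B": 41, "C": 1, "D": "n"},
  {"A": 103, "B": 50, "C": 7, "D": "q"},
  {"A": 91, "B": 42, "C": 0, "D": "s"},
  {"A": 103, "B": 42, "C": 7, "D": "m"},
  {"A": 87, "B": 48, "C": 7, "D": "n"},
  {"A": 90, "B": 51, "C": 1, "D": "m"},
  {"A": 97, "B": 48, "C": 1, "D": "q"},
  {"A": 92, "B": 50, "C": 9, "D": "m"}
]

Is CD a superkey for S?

Yes

All 11 rows have distinct CD values, so CD → (all attributes) holds and CD is a superkey.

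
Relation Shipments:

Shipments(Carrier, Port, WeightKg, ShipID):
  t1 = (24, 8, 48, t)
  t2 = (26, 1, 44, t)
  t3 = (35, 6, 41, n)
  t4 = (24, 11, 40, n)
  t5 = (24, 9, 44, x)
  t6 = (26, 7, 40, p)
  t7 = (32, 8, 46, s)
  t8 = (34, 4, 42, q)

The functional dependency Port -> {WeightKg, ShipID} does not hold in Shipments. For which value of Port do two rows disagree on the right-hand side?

8

Port=8: rows 1, 7 → {WeightKg,ShipID} takes values {(48, t), (46, s)} — violation
Port=1: row 2 → {WeightKg,ShipID} = (44, t) ✓
Port=6: row 3 → {WeightKg,ShipID} = (41, n) ✓
Port=11: row 4 → {WeightKg,ShipID} = (40, n) ✓
Port=9: row 5 → {WeightKg,ShipID} = (44, x) ✓
Port=7: row 6 → {WeightKg,ShipID} = (40, p) ✓
Port=4: row 8 → {WeightKg,ShipID} = (42, q) ✓
The only Port value with inconsistent RHS is Port=8.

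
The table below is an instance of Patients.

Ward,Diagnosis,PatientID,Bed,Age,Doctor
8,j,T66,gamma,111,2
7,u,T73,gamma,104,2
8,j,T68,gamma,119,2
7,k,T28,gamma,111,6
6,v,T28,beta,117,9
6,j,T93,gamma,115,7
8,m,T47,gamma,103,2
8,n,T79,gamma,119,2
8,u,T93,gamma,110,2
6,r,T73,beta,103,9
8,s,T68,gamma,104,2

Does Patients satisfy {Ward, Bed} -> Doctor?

(Ward=8, Bed=gamma): 6 rows → Doctor = 2, 2, 2, 2, 2, 2 ✓
(Ward=7, Bed=gamma): 2 rows → Doctor takes values {2, 6} — violation
(Ward=6, Bed=beta): 2 rows → Doctor = 9, 9 ✓
(Ward=6, Bed=gamma): 1 row → Doctor = 7 ✓
Two rows agree on {Ward, Bed} but differ on Doctor, so {Ward, Bed} -> Doctor does not hold.

No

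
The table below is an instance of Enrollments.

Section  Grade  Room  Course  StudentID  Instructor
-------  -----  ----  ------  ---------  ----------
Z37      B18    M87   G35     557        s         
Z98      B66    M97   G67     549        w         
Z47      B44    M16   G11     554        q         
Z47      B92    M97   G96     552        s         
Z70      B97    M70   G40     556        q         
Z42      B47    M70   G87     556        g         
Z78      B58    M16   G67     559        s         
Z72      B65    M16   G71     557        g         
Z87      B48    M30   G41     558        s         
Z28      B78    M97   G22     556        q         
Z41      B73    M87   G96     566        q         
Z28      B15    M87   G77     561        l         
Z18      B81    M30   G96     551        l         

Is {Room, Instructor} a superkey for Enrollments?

All 13 rows have distinct {Room, Instructor} values, so {Room, Instructor} → (all attributes) holds and {Room, Instructor} is a superkey.

Yes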